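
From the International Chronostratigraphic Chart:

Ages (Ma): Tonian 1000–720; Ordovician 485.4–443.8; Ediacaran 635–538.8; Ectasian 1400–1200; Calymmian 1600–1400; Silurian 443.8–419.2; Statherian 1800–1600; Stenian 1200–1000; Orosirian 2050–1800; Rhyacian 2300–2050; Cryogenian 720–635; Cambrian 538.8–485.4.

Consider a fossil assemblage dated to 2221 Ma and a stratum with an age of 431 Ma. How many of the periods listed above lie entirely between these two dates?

10

2221 Ma sits inside the Rhyacian (2300–2050) and 431 Ma inside the Silurian (443.8–419.2); neither of those is wholly between the two dates.
The listed periods lying completely between them are Orosirian, Statherian, Calymmian, Ectasian, Stenian, Tonian, Cryogenian, Ediacaran, Cambrian, Ordovician — 10 in all.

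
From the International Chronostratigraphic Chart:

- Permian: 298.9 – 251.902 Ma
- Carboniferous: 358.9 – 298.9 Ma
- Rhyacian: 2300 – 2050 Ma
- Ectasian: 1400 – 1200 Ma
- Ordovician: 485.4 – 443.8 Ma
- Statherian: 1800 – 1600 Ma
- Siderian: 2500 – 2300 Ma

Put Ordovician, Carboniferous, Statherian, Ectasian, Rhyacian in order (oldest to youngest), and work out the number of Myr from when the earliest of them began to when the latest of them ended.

Start ages (Ma): Rhyacian 2300, Statherian 1800, Ectasian 1400, Ordovician 485.4, Carboniferous 358.9.
Ordered oldest to youngest: Rhyacian, Statherian, Ectasian, Ordovician, Carboniferous.
Span = 2300 − 298.9 = 2001.1 Myr.

Rhyacian → Statherian → Ectasian → Ordovician → Carboniferous; total span 2001.1 Myr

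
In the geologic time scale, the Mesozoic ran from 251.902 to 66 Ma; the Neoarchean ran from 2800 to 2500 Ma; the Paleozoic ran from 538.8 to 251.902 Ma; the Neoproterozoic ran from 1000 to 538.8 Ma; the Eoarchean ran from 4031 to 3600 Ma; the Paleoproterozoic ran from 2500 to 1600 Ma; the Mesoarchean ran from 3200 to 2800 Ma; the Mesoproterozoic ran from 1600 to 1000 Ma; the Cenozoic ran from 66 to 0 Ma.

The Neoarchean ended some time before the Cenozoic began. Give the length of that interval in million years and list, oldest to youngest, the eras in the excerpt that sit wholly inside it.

2434 million years; Paleoproterozoic, Mesoproterozoic, Neoproterozoic, Paleozoic, Mesozoic

The Neoarchean closes at 2500 Ma and the Cenozoic opens at 66 Ma, so the interval is 2500 − 66 = 2434 Myr.
An era fits inside if it starts at or after 2500 Ma and ends at or before 66 Ma; oldest first that gives Paleoproterozoic, Mesoproterozoic, Neoproterozoic, Paleozoic, Mesozoic.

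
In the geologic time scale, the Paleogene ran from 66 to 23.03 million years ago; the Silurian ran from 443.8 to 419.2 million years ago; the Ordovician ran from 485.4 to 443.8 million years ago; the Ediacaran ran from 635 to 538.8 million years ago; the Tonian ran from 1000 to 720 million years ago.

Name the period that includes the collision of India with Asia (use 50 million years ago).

50 Ma lies between 66 and 23.03 Ma, so it falls in the Paleogene.

Paleogene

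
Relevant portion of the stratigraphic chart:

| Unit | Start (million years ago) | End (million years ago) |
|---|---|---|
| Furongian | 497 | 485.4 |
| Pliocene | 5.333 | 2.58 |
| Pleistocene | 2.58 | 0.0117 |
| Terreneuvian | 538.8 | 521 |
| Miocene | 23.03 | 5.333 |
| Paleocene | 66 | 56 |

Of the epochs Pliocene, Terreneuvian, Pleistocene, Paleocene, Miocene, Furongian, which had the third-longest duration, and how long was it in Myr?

Furongian, 11.6 million years

Start − end for each: Pliocene 5.333 − 2.58 = 2.753; Terreneuvian 538.8 − 521 = 17.8; Pleistocene 2.58 − 0.0117 = 2.5683; Paleocene 66 − 56 = 10; Miocene 23.03 − 5.333 = 17.697; Furongian 497 − 485.4 = 11.6.
Ranking these from longest: Terreneuvian > Miocene > Furongian > Paleocene > Pliocene > Pleistocene.
Position 3 in that ranking is Furongian, which lasted 11.6 Myr.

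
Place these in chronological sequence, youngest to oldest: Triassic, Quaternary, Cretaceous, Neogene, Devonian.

Quaternary → Neogene → Cretaceous → Triassic → Devonian

Era membership (oldest first within each) — Paleozoic: Devonian; Mesozoic: Triassic, Cretaceous; Cenozoic: Neogene, Quaternary. Paleozoic precedes Mesozoic, which precedes Cenozoic. Concatenating the groups in that era order and then reversing gives youngest to oldest.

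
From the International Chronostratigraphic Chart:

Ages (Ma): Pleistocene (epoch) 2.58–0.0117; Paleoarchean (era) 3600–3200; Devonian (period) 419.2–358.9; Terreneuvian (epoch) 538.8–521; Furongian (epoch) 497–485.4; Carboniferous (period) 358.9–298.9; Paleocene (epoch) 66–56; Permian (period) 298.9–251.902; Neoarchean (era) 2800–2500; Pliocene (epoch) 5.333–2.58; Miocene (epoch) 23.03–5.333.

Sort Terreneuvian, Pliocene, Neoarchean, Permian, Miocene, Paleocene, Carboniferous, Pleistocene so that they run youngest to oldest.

Pleistocene, Pliocene, Miocene, Paleocene, Permian, Carboniferous, Terreneuvian, Neoarchean

The oldest of these is Neoarchean (starts 2800 Ma) and the youngest is Pleistocene (ends 0.0117 Ma).
In between, by decreasing start age: Terreneuvian (538.8), Carboniferous (358.9), Permian (298.9), Paleocene (66), Miocene (23.03), Pliocene (5.333).
Listing youngest first means reversing that sequence.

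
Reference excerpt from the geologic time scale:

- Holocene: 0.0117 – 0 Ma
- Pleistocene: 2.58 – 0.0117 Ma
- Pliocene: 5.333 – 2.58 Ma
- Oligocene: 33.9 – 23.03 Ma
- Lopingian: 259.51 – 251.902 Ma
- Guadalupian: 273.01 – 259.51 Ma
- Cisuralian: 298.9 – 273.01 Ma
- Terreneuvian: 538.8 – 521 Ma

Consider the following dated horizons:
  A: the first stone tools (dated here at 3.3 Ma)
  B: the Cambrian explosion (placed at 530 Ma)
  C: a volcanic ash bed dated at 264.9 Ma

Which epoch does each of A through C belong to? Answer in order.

A: 3.3 Ma lies in 5.333–2.58 Ma, so Pliocene.
B: 530 Ma lies in 538.8–521 Ma, so Terreneuvian.
C: 264.9 Ma lies in 273.01–259.51 Ma, so Guadalupian.

A — Pliocene; B — Terreneuvian; C — Guadalupian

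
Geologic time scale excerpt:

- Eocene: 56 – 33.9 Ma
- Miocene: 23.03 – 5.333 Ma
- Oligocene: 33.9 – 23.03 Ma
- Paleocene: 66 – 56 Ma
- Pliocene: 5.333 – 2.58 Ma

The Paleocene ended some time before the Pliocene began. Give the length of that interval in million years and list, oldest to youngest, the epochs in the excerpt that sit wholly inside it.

50.667 million years; Eocene, Oligocene, Miocene

The Paleocene closes at 56 Ma and the Pliocene opens at 5.333 Ma, so the interval is 56 − 5.333 = 50.667 Myr.
An epoch fits inside if it starts at or after 56 Ma and ends at or before 5.333 Ma; oldest first that gives Eocene, Oligocene, Miocene.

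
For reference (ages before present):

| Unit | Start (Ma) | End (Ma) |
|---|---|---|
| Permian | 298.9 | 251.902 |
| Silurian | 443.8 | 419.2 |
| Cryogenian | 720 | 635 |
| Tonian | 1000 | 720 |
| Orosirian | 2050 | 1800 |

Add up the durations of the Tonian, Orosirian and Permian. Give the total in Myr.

576.998 million years

Each duration: Tonian = 280; Orosirian = 250; Permian = 46.998.
Sum: 280 + 250 + 46.998 = 576.998 Myr.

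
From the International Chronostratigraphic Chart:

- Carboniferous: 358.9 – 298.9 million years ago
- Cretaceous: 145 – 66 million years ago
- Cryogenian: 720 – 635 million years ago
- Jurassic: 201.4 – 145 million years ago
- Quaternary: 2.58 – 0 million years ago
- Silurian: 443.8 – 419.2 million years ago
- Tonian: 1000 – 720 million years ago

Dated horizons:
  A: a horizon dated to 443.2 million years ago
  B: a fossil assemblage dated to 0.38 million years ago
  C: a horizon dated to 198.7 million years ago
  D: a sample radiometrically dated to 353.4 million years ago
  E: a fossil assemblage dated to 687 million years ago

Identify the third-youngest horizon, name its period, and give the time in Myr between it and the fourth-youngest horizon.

D, in the Carboniferous; 89.8 million years to A

Smaller Ma means younger, so youngest first: B 0.38 < C 198.7 < D 353.4 < A 443.2 < E 687.
Counting 3 along gives D (353.4 Ma); the excerpt puts that inside the Carboniferous, 358.9–298.9 Ma.
Next in line is A (443.2 Ma), and 443.2 − 353.4 = 89.8 Myr.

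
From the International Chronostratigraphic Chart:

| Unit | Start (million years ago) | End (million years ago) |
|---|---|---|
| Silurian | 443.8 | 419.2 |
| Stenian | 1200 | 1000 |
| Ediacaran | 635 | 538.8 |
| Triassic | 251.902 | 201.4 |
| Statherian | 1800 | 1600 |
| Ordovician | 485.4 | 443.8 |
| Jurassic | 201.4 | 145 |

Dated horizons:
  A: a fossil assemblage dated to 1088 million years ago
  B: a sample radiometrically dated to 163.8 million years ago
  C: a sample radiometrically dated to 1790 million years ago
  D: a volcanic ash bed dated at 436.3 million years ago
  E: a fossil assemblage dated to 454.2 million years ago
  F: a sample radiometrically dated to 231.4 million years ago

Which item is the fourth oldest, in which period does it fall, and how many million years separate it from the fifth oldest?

D, in the Silurian; 204.9 million years to F

Larger Ma means older, so oldest first: C 1790 > A 1088 > E 454.2 > D 436.3 > F 231.4 > B 163.8.
Counting 4 along gives D (436.3 Ma); the excerpt puts that inside the Silurian, 443.8–419.2 Ma.
Next in line is F (231.4 Ma), and 436.3 − 231.4 = 204.9 Myr.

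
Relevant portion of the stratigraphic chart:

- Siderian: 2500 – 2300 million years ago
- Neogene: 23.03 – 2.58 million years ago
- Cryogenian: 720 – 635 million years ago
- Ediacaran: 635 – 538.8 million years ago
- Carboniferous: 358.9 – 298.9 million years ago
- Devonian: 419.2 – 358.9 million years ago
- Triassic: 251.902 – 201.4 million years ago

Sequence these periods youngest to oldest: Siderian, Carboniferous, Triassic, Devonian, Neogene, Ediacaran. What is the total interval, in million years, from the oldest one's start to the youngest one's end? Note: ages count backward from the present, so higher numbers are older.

From the excerpt: Siderian 2500–2300; Carboniferous 358.9–298.9; Triassic 251.902–201.4; Devonian 419.2–358.9; Neogene 23.03–2.58; Ediacaran 635–538.8 (Ma).
Larger Ma is earlier, so the oldest is Siderian and the youngest is Neogene; youngest to oldest: Neogene, Triassic, Carboniferous, Devonian, Ediacaran, Siderian.
Oldest start 2500 minus youngest end 2.58 gives 2497.42 Myr overall.

Neogene → Triassic → Carboniferous → Devonian → Ediacaran → Siderian; total span 2497.42 Myr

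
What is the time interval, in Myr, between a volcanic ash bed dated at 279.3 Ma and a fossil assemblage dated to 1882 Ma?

1882 − 279.3 = 1602.7 million years.

1602.7 million years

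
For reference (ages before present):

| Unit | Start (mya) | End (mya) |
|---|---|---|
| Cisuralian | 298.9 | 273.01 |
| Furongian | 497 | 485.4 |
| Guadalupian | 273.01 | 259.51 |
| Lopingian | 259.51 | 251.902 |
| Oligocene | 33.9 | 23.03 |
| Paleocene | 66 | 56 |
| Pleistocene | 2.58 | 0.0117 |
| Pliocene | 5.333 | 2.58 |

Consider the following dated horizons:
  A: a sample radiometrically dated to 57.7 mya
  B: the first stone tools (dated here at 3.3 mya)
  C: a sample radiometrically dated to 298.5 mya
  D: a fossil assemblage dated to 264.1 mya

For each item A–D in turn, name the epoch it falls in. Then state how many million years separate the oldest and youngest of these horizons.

A — Paleocene; B — Pliocene; C — Cisuralian; D — Guadalupian; span 295.2 million years

A: 57.7 Ma lies in 66–56 Ma, so Paleocene.
B: 3.3 Ma lies in 5.333–2.58 Ma, so Pliocene.
C: 298.5 Ma lies in 298.9–273.01 Ma, so Cisuralian.
D: 264.1 Ma lies in 273.01–259.51 Ma, so Guadalupian.
Oldest = 298.5 Ma, youngest = 3.3 Ma → span 295.2 Myr.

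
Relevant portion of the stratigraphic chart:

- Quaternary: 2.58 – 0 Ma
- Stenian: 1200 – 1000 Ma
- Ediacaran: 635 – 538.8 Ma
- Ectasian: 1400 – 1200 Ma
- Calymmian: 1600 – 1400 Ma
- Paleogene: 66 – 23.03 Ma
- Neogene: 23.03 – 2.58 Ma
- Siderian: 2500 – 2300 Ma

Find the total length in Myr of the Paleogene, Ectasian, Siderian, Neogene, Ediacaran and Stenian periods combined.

759.62 million years

Duration is start − end for each: (66 − 23.03) + (1400 − 1200) + (2500 − 2300) + (23.03 − 2.58) + (635 − 538.8) + (1200 − 1000).
That is 42.97 + 200 + 200 + 20.45 + 96.2 + 200, which totals 759.62 million years.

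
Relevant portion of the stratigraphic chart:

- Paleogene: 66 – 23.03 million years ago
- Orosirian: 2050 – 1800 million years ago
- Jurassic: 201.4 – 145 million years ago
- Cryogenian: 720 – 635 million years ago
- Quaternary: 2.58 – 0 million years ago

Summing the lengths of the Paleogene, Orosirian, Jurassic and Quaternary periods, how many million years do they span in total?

Each duration: Paleogene = 42.97; Orosirian = 250; Jurassic = 56.4; Quaternary = 2.58.
Sum: 42.97 + 250 + 56.4 + 2.58 = 351.95 Myr.

351.95 million years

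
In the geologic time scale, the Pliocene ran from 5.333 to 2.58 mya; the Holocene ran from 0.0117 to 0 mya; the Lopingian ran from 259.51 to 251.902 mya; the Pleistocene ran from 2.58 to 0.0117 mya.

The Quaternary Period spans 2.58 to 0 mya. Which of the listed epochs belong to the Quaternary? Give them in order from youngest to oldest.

Epochs with both bounds inside 2.58–0 Ma: Holocene (0.0117–0), Pleistocene (2.58–0.0117).

Holocene, Pleistocene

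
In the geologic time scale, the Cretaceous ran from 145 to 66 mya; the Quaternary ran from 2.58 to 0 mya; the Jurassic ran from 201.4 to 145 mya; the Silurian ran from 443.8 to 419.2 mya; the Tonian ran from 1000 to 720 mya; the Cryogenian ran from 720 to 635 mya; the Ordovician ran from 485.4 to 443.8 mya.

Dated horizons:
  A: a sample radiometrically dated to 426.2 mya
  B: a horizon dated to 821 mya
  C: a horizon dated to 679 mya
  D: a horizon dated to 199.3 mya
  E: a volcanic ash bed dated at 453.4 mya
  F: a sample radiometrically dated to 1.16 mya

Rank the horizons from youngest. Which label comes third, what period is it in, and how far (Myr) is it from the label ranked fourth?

Smaller Ma means younger, so youngest first: F 1.16 < D 199.3 < A 426.2 < E 453.4 < C 679 < B 821.
Counting 3 along gives A (426.2 Ma); the excerpt puts that inside the Silurian, 443.8–419.2 Ma.
Next in line is E (453.4 Ma), and 453.4 − 426.2 = 27.2 Myr.

A, in the Silurian; 27.2 million years to E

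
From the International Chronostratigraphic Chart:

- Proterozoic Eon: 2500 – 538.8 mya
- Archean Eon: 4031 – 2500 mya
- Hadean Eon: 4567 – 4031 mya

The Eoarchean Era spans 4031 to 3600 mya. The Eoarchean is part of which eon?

Archean

The Eoarchean (4031–3600 Ma) lies entirely within 4031–2500 Ma, the Archean Eon.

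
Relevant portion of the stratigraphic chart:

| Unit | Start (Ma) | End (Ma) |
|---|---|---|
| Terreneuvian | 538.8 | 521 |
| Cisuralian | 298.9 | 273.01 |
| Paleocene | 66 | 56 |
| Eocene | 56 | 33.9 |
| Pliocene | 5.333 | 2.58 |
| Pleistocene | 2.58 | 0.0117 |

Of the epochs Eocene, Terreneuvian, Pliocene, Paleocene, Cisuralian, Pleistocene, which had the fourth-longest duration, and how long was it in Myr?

Durations: Eocene 22.1; Terreneuvian 17.8; Pliocene 2.753; Paleocene 10; Cisuralian 25.89; Pleistocene 2.5683 Myr.
Sorted longest-first: Cisuralian (25.89), Eocene (22.1), Terreneuvian (17.8), Paleocene (10), Pliocene (2.753), Pleistocene (2.5683).
The fourth longest is Paleocene at 10 Myr.

Paleocene, 10 million years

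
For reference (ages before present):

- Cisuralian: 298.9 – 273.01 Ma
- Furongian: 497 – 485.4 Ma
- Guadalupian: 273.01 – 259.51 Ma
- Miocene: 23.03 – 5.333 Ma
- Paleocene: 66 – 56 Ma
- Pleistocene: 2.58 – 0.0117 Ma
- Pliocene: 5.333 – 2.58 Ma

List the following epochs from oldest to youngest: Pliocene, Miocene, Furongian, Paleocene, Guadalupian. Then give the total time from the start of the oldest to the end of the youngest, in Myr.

Start ages (Ma): Furongian 497, Guadalupian 273.01, Paleocene 66, Miocene 23.03, Pliocene 5.333.
Ordered oldest to youngest: Furongian, Guadalupian, Paleocene, Miocene, Pliocene.
Span = 497 − 2.58 = 494.42 Myr.

Furongian → Guadalupian → Paleocene → Miocene → Pliocene; total span 494.42 Myr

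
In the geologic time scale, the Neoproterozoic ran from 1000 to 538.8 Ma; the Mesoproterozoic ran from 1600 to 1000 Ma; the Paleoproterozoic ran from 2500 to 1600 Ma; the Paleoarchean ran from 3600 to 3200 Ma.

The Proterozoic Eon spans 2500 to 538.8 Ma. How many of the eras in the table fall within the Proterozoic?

3

Eras inside 2500–538.8 Ma: Paleoproterozoic, Mesoproterozoic, Neoproterozoic — 3 in total.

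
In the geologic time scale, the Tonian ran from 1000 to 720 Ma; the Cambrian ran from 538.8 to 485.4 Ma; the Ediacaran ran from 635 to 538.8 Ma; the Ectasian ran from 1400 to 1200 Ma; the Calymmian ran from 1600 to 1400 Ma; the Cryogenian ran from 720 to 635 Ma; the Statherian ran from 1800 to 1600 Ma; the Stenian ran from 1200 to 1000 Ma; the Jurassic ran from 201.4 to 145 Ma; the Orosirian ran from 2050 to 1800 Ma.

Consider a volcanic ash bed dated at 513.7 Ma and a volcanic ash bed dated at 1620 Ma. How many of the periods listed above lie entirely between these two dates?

The older date is 1620 Ma and the younger is 513.7 Ma.
Periods with start < 1620 and end > 513.7 Ma: Calymmian (1600–1400), Ectasian (1400–1200), Stenian (1200–1000), Tonian (1000–720), Cryogenian (720–635), Ediacaran (635–538.8).
That is 6 complete periods.

6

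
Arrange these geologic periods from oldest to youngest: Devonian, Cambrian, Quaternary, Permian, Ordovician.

Group by era (each group listed oldest first) — Paleozoic: Cambrian, Ordovician, Devonian, Permian; Cenozoic: Quaternary. The eras run Paleozoic → Mesozoic → Cenozoic. Concatenating the groups in that era order gives oldest to youngest directly.

Cambrian, then Ordovician, then Devonian, then Permian, then Quaternary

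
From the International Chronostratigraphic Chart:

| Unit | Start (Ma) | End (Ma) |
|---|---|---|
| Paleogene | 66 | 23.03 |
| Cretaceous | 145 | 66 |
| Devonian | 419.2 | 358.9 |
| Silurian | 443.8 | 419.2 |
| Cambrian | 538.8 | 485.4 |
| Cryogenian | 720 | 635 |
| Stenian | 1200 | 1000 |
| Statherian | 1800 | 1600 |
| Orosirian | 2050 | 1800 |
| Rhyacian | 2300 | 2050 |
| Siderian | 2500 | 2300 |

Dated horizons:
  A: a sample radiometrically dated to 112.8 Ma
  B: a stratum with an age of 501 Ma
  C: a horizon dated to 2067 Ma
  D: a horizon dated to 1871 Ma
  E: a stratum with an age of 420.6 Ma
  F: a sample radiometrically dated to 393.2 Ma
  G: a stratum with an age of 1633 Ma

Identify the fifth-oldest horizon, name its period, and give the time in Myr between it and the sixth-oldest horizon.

E, in the Silurian; 27.4 million years to F

Sorted oldest-first by Ma: C (2067), D (1871), G (1633), B (501), E (420.6), F (393.2), A (112.8).
The fifth oldest is E at 420.6 Ma, which lies in 443.8–419.2 Ma: the Silurian.
The sixth oldest is F at 393.2 Ma; separation = |420.6 − 393.2| = 27.4 Myr.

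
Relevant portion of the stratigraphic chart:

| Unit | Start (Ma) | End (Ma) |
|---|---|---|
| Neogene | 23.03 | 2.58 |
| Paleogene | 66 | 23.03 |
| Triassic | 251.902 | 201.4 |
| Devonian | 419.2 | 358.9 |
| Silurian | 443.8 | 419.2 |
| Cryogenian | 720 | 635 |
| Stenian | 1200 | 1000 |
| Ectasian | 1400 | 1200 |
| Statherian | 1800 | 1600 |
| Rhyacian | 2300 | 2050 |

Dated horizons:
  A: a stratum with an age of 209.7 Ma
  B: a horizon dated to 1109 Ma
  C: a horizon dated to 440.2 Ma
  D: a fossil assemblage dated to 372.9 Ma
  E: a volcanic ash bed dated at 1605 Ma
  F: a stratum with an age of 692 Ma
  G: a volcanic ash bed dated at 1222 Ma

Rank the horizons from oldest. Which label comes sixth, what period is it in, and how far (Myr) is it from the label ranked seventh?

Sorted oldest-first by Ma: E (1605), G (1222), B (1109), F (692), C (440.2), D (372.9), A (209.7).
The sixth oldest is D at 372.9 Ma, which lies in 419.2–358.9 Ma: the Devonian.
The seventh oldest is A at 209.7 Ma; separation = |372.9 − 209.7| = 163.2 Myr.

D, in the Devonian; 163.2 million years to A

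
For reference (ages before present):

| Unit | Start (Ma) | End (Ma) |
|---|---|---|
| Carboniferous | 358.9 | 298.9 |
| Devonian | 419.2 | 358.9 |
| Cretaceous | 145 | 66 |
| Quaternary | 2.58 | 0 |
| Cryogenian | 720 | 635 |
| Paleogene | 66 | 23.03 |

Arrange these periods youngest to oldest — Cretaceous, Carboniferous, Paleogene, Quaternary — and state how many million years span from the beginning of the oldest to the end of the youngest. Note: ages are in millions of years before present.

Quaternary, Paleogene, Cretaceous, Carboniferous; total span 358.9 Myr

From the excerpt: Cretaceous 145–66; Carboniferous 358.9–298.9; Paleogene 66–23.03; Quaternary 2.58–0 (Ma).
Larger Ma is earlier, so the oldest is Carboniferous and the youngest is Quaternary; youngest to oldest: Quaternary, Paleogene, Cretaceous, Carboniferous.
Oldest start 358.9 minus youngest end 0 gives 358.9 Myr overall.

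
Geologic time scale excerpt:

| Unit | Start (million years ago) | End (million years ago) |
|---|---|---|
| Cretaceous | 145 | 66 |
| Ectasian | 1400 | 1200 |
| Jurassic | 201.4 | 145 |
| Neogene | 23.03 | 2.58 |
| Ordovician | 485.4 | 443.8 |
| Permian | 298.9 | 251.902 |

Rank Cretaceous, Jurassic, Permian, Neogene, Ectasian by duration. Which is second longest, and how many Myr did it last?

Cretaceous, 79 million years

Durations: Cretaceous 79; Jurassic 56.4; Permian 46.998; Neogene 20.45; Ectasian 200 Myr.
Sorted longest-first: Ectasian (200), Cretaceous (79), Jurassic (56.4), Permian (46.998), Neogene (20.45).
The second longest is Cretaceous at 79 Myr.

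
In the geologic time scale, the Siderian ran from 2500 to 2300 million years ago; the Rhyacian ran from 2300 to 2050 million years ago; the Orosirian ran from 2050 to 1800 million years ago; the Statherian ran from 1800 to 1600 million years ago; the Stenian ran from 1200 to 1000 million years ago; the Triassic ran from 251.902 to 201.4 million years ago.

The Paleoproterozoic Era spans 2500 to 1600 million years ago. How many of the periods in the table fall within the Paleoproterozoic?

4

Periods inside 2500–1600 Ma: Siderian, Rhyacian, Orosirian, Statherian — 4 in total.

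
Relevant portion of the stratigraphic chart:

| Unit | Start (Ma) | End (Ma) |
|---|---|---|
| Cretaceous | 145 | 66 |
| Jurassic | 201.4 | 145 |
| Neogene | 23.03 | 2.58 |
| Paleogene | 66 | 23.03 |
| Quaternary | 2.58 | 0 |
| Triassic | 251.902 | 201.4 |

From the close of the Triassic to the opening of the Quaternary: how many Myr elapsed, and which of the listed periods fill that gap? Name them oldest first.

End of Triassic = 201.4 Ma; start of Quaternary = 2.58 Ma.
Gap = 201.4 − 2.58 = 198.82 Myr.
Periods wholly inside 201.4–2.58 Ma: Jurassic (201.4–145), Cretaceous (145–66), Paleogene (66–23.03), Neogene (23.03–2.58).

198.82 million years; Jurassic, Cretaceous, Paleogene, Neogene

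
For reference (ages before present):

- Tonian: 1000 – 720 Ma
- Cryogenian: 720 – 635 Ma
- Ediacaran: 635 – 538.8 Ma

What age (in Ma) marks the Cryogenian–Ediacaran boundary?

635 Ma

The Cryogenian ends and the Ediacaran begins at 635 Ma.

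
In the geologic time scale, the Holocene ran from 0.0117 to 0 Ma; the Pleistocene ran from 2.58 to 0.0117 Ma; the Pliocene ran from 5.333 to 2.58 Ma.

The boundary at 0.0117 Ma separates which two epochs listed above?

The Pleistocene ends at 0.0117 Ma and the Holocene begins at 0.0117 Ma, so they share that boundary.

Pleistocene and Holocene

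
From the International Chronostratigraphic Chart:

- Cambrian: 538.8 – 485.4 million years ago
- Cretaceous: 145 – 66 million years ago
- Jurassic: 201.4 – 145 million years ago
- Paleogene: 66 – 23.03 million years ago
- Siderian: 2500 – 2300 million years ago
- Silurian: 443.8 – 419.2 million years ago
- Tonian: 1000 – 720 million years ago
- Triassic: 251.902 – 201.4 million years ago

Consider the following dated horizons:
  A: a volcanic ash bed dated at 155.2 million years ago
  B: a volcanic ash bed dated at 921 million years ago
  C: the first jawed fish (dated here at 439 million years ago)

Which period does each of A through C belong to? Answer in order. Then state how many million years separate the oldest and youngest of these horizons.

A — Jurassic; B — Tonian; C — Silurian; span 765.8 million years

A: 155.2 Ma lies in 201.4–145 Ma, so Jurassic.
B: 921 Ma lies in 1000–720 Ma, so Tonian.
C: 439 Ma lies in 443.8–419.2 Ma, so Silurian.
Oldest = 921 Ma, youngest = 155.2 Ma → span 765.8 Myr.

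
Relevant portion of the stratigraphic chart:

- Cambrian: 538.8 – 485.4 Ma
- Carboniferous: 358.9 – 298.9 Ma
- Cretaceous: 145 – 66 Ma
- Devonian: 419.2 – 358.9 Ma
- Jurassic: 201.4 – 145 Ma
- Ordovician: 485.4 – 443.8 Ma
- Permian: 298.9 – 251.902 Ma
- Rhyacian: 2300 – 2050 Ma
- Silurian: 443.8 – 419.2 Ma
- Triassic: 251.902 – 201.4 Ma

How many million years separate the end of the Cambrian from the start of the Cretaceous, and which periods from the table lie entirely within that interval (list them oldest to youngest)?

The Cambrian closes at 485.4 Ma and the Cretaceous opens at 145 Ma, so the interval is 485.4 − 145 = 340.4 Myr.
A period fits inside if it starts at or after 485.4 Ma and ends at or before 145 Ma; oldest first that gives Ordovician, Silurian, Devonian, Carboniferous, Permian, Triassic, Jurassic.

340.4 million years; Ordovician, Silurian, Devonian, Carboniferous, Permian, Triassic, Jurassic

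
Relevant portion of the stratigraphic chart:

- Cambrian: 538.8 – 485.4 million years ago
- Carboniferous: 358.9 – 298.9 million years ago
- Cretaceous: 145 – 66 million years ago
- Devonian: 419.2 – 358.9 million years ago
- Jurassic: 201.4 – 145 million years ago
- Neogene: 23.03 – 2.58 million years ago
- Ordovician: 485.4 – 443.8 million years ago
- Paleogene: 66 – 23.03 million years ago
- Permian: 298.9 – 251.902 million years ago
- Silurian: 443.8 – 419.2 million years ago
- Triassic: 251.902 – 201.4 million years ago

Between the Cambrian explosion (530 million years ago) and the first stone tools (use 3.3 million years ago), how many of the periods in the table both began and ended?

9

The older date is 530 Ma and the younger is 3.3 Ma.
Periods with start < 530 and end > 3.3 Ma: Ordovician (485.4–443.8), Silurian (443.8–419.2), Devonian (419.2–358.9), Carboniferous (358.9–298.9), Permian (298.9–251.902), Triassic (251.902–201.4), Jurassic (201.4–145), Cretaceous (145–66), Paleogene (66–23.03).
That is 9 complete periods.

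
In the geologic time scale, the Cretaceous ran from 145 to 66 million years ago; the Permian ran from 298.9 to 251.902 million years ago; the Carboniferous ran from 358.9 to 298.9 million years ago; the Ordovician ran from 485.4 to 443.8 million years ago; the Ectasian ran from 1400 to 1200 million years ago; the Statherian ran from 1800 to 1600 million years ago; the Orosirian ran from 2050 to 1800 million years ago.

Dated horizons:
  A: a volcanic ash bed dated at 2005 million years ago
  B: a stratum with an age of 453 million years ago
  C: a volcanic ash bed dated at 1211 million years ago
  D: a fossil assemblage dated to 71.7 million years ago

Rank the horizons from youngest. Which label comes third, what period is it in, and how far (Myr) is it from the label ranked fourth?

Sorted youngest-first by Ma: D (71.7), B (453), C (1211), A (2005).
The third youngest is C at 1211 Ma, which lies in 1400–1200 Ma: the Ectasian.
The fourth youngest is A at 2005 Ma; separation = |1211 − 2005| = 794 Myr.

C, in the Ectasian; 794 million years to A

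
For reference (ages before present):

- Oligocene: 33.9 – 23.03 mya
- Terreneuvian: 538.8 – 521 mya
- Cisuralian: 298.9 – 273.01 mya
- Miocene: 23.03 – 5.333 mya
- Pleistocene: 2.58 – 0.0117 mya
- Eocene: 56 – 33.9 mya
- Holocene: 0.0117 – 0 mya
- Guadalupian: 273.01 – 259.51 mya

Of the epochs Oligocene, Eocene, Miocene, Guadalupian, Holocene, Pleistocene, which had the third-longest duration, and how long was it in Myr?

Durations: Oligocene 10.87; Eocene 22.1; Miocene 17.697; Guadalupian 13.5; Holocene 0.0117; Pleistocene 2.5683 Myr.
Sorted longest-first: Eocene (22.1), Miocene (17.697), Guadalupian (13.5), Oligocene (10.87), Pleistocene (2.5683), Holocene (0.0117).
The third longest is Guadalupian at 13.5 Myr.

Guadalupian, 13.5 million years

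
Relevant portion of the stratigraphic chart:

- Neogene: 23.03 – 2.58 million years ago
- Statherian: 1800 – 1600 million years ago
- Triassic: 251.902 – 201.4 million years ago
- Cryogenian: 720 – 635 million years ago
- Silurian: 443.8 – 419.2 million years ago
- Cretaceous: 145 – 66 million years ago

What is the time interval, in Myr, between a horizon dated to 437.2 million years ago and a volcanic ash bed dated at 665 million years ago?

227.8 million years

665 − 437.2 = 227.8 million years.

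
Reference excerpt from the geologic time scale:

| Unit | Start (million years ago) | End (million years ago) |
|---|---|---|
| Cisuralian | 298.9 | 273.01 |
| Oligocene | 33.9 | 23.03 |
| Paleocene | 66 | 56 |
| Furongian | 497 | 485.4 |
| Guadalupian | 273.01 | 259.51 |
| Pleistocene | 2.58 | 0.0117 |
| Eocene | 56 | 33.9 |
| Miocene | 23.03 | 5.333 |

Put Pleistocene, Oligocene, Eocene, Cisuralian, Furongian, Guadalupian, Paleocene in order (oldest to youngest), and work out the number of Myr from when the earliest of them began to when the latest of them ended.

From the excerpt: Pleistocene 2.58–0.0117; Oligocene 33.9–23.03; Eocene 56–33.9; Cisuralian 298.9–273.01; Furongian 497–485.4; Guadalupian 273.01–259.51; Paleocene 66–56 (Ma).
Larger Ma is earlier, so the oldest is Furongian and the youngest is Pleistocene; oldest to youngest: Furongian, Cisuralian, Guadalupian, Paleocene, Eocene, Oligocene, Pleistocene.
Oldest start 497 minus youngest end 0.0117 gives 496.9883 Myr overall.

Furongian → Cisuralian → Guadalupian → Paleocene → Eocene → Oligocene → Pleistocene; total span 496.9883 Myr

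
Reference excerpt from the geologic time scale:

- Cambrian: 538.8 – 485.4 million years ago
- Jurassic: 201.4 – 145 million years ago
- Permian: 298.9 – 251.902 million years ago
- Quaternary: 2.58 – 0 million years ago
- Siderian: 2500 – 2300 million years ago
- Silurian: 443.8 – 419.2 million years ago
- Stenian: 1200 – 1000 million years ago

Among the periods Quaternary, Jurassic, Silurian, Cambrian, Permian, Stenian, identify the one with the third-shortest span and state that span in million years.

Permian, 46.998 million years

Start − end for each: Quaternary 2.58 − 0 = 2.58; Jurassic 201.4 − 145 = 56.4; Silurian 443.8 − 419.2 = 24.6; Cambrian 538.8 − 485.4 = 53.4; Permian 298.9 − 251.902 = 46.998; Stenian 1200 − 1000 = 200.
Ranking these from shortest: Quaternary < Silurian < Permian < Cambrian < Jurassic < Stenian.
Position 3 in that ranking is Permian, which lasted 46.998 Myr.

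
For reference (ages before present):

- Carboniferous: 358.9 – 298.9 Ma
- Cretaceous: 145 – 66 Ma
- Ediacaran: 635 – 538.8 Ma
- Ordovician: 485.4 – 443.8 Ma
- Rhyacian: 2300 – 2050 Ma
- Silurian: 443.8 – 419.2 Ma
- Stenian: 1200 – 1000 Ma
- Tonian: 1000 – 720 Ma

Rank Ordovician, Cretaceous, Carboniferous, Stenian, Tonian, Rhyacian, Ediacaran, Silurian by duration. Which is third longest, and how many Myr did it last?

Stenian, 200 million years

Start − end for each: Ordovician 485.4 − 443.8 = 41.6; Cretaceous 145 − 66 = 79; Carboniferous 358.9 − 298.9 = 60; Stenian 1200 − 1000 = 200; Tonian 1000 − 720 = 280; Rhyacian 2300 − 2050 = 250; Ediacaran 635 − 538.8 = 96.2; Silurian 443.8 − 419.2 = 24.6.
Ranking these from longest: Tonian > Rhyacian > Stenian > Ediacaran > Cretaceous > Carboniferous > Ordovician > Silurian.
Position 3 in that ranking is Stenian, which lasted 200 Myr.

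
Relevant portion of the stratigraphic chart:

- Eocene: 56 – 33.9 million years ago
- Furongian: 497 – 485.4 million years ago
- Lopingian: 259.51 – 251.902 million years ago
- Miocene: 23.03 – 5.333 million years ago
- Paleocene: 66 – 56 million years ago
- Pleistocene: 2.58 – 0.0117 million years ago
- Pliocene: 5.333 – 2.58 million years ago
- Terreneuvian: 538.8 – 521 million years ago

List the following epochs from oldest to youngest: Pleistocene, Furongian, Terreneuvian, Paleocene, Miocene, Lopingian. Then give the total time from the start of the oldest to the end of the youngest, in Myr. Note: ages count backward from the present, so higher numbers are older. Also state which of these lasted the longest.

Terreneuvian → Furongian → Lopingian → Paleocene → Miocene → Pleistocene; total span 538.7883 Myr; longest is Terreneuvian

Start ages (Ma): Terreneuvian 538.8, Furongian 497, Lopingian 259.51, Paleocene 66, Miocene 23.03, Pleistocene 2.58.
Ordered oldest to youngest: Terreneuvian, Furongian, Lopingian, Paleocene, Miocene, Pleistocene.
Span = 538.8 − 0.0117 = 538.7883 Myr.
Durations: Pleistocene 2.5683, Paleocene 10, Terreneuvian 17.8, Lopingian 7.608, Miocene 17.697, Furongian 11.6 → longest is Terreneuvian (17.8 Myr).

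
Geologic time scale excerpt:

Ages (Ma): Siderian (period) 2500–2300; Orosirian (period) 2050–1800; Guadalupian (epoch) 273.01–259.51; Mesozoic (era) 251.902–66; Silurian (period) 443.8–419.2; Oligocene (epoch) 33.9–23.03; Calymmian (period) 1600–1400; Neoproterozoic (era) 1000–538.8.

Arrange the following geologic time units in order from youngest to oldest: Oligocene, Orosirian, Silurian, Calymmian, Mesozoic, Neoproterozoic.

Oligocene, Mesozoic, Silurian, Neoproterozoic, Calymmian, Orosirian

The oldest of these is Orosirian (starts 2050 Ma) and the youngest is Oligocene (ends 23.03 Ma).
In between, by decreasing start age: Calymmian (1600), Neoproterozoic (1000), Silurian (443.8), Mesozoic (251.902).
Listing youngest first means reversing that sequence.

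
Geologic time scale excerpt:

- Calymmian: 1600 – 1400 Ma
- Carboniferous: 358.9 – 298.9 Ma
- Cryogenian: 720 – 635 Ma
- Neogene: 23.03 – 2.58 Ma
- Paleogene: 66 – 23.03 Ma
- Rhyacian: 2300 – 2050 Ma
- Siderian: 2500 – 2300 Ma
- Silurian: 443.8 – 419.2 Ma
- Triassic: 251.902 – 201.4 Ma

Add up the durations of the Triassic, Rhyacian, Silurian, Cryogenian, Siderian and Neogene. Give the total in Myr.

Each duration: Triassic = 50.502; Rhyacian = 250; Silurian = 24.6; Cryogenian = 85; Siderian = 200; Neogene = 20.45.
Sum: 50.502 + 250 + 24.6 + 85 + 200 + 20.45 = 630.552 Myr.

630.552 million years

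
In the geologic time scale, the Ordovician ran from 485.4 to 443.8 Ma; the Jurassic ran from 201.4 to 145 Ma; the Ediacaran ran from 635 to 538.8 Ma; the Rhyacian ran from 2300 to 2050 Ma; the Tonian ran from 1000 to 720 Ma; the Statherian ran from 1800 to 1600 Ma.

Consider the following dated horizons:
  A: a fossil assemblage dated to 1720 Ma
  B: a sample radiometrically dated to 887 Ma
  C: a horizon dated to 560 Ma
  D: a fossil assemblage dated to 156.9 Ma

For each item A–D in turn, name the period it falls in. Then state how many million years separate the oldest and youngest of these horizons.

A — Statherian; B — Tonian; C — Ediacaran; D — Jurassic; span 1563.1 million years

Match each age against the start–end ranges in the excerpt: A = 1720 Ma → Statherian (1800–1600); B = 887 Ma → Tonian (1000–720); C = 560 Ma → Ediacaran (635–538.8); D = 156.9 Ma → Jurassic (201.4–145).
The largest age is 1720 Ma and the smallest is 156.9 Ma; their difference is 1563.1 Myr.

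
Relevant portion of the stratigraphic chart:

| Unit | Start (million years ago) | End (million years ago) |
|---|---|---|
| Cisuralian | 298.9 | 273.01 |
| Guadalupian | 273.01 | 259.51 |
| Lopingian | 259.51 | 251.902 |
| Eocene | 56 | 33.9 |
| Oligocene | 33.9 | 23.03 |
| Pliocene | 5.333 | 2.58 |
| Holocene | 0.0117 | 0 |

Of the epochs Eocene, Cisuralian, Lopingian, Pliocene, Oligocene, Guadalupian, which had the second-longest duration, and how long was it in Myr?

Eocene, 22.1 million years

Durations: Eocene 22.1; Cisuralian 25.89; Lopingian 7.608; Pliocene 2.753; Oligocene 10.87; Guadalupian 13.5 Myr.
Sorted longest-first: Cisuralian (25.89), Eocene (22.1), Guadalupian (13.5), Oligocene (10.87), Lopingian (7.608), Pliocene (2.753).
The second longest is Eocene at 22.1 Myr.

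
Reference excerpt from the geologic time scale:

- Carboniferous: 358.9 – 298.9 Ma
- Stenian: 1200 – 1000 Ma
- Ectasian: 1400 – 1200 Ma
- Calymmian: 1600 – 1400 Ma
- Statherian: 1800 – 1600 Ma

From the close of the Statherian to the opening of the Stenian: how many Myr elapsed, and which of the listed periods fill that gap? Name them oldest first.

400 million years; Calymmian, Ectasian

End of Statherian = 1600 Ma; start of Stenian = 1200 Ma.
Gap = 1600 − 1200 = 400 Myr.
Periods wholly inside 1600–1200 Ma: Calymmian (1600–1400), Ectasian (1400–1200).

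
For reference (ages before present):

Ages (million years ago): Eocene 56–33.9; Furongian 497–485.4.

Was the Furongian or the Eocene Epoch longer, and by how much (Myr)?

Furongian: 497 − 485.4 = 11.6 Myr.
Eocene: 56 − 33.9 = 22.1 Myr.
Difference: 22.1 − 11.6 = 10.5 Myr, so the Eocene was longer.

Eocene, by 10.5 million years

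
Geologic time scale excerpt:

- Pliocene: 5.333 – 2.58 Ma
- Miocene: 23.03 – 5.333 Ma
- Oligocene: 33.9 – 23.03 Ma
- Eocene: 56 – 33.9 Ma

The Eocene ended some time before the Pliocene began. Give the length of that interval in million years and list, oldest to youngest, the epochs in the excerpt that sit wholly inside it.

End of Eocene = 33.9 Ma; start of Pliocene = 5.333 Ma.
Gap = 33.9 − 5.333 = 28.567 Myr.
Epochs wholly inside 33.9–5.333 Ma: Oligocene (33.9–23.03), Miocene (23.03–5.333).

28.567 million years; Oligocene, Miocene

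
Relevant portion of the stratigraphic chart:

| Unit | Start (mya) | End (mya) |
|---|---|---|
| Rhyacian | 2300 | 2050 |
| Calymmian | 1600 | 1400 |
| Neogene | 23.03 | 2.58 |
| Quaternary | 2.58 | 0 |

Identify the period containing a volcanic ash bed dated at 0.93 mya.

0.93 Ma lies between 2.58 and 0 Ma, so it falls in the Quaternary.

Quaternary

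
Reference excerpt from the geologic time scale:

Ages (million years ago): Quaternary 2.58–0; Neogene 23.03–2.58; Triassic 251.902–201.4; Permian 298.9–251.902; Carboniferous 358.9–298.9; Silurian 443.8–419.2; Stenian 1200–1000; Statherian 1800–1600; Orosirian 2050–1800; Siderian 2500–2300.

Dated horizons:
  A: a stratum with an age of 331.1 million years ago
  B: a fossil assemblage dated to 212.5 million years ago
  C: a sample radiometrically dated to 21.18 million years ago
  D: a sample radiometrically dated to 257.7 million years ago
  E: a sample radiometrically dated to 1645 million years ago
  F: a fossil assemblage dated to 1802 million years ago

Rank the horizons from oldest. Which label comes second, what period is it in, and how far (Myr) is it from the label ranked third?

E, in the Statherian; 1313.9 million years to A

Larger Ma means older, so oldest first: F 1802 > E 1645 > A 331.1 > D 257.7 > B 212.5 > C 21.18.
Counting 2 along gives E (1645 Ma); the excerpt puts that inside the Statherian, 1800–1600 Ma.
Next in line is A (331.1 Ma), and 1645 − 331.1 = 1313.9 Myr.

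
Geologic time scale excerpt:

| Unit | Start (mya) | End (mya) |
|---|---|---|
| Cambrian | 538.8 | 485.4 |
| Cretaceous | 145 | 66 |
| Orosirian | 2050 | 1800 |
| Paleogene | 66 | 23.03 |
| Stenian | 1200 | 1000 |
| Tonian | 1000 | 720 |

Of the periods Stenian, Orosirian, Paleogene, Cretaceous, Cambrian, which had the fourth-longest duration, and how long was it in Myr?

Cambrian, 53.4 million years

Durations: Stenian 200; Orosirian 250; Paleogene 42.97; Cretaceous 79; Cambrian 53.4 Myr.
Sorted longest-first: Orosirian (250), Stenian (200), Cretaceous (79), Cambrian (53.4), Paleogene (42.97).
The fourth longest is Cambrian at 53.4 Myr.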